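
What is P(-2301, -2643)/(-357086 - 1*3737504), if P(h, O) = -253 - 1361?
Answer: 807/2047295 ≈ 0.00039418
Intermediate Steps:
P(h, O) = -1614
P(-2301, -2643)/(-357086 - 1*3737504) = -1614/(-357086 - 1*3737504) = -1614/(-357086 - 3737504) = -1614/(-4094590) = -1614*(-1/4094590) = 807/2047295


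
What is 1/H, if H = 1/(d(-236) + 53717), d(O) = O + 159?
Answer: 53640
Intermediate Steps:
d(O) = 159 + O
H = 1/53640 (H = 1/((159 - 236) + 53717) = 1/(-77 + 53717) = 1/53640 ≈ 1.8643e-5)
1/H = 1/(1/53640) = 53640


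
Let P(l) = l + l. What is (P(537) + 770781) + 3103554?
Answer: 3875409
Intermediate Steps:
P(l) = 2*l
(P(537) + 770781) + 3103554 = (2*537 + 770781) + 3103554 = (1074 + 770781) + 3103554 = 771855 + 3103554 = 3875409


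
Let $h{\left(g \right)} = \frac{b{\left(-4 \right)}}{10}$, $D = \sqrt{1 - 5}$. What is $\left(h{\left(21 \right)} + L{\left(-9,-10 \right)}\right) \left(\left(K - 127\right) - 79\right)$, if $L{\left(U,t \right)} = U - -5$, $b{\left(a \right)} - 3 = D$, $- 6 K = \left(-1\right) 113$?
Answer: $\frac{41551}{60} - \frac{1123 i}{30} \approx 692.52 - 37.433 i$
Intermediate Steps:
$D = 2 i$ ($D = \sqrt{-4} = 2 i \approx 2.0 i$)
$K = \frac{113}{6}$ ($K = - \frac{\left(-1\right) 113}{6} = \left(- \frac{1}{6}\right) \left(-113\right) = \frac{113}{6} \approx 18.833$)
$b{\left(a \right)} = 3 + 2 i$
$L{\left(U,t \right)} = 5 + U$ ($L{\left(U,t \right)} = U + 5 = 5 + U$)
$h{\left(g \right)} = \frac{3}{10} + \frac{i}{5}$ ($h{\left(g \right)} = \frac{3 + 2 i}{10} = \left(3 + 2 i\right) \frac{1}{10} = \frac{3}{10} + \frac{i}{5}$)
$\left(h{\left(21 \right)} + L{\left(-9,-10 \right)}\right) \left(\left(K - 127\right) - 79\right) = \left(\left(\frac{3}{10} + \frac{i}{5}\right) + \left(5 - 9\right)\right) \left(\left(\frac{113}{6} - 127\right) - 79\right) = \left(\left(\frac{3}{10} + \frac{i}{5}\right) - 4\right) \left(- \frac{649}{6} - 79\right) = \left(- \frac{37}{10} + \frac{i}{5}\right) \left(- \frac{1123}{6}\right) = \frac{41551}{60} - \frac{1123 i}{30}$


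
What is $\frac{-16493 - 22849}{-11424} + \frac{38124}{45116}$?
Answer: $\frac{92103427}{21475216} \approx 4.2888$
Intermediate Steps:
$\frac{-16493 - 22849}{-11424} + \frac{38124}{45116} = \left(-16493 - 22849\right) \left(- \frac{1}{11424}\right) + 38124 \cdot \frac{1}{45116} = \left(-39342\right) \left(- \frac{1}{11424}\right) + \frac{9531}{11279} = \frac{6557}{1904} + \frac{9531}{11279} = \frac{92103427}{21475216}$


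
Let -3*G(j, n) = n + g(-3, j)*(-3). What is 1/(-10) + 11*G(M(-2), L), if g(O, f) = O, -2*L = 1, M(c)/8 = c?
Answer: -469/15 ≈ -31.267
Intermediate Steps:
M(c) = 8*c
L = -1/2 (L = -1/2*1 = -1/2 ≈ -0.50000)
G(j, n) = -3 - n/3 (G(j, n) = -(n - 3*(-3))/3 = -(n + 9)/3 = -(9 + n)/3 = -3 - n/3)
1/(-10) + 11*G(M(-2), L) = 1/(-10) + 11*(-3 - 1/3*(-1/2)) = -1/10 + 11*(-3 + 1/6) = -1/10 + 11*(-17/6) = -1/10 - 187/6 = -469/15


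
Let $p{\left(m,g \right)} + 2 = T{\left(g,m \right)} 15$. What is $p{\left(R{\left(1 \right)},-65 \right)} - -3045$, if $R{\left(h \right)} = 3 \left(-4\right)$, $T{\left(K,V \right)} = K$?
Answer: $2068$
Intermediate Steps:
$R{\left(h \right)} = -12$
$p{\left(m,g \right)} = -2 + 15 g$ ($p{\left(m,g \right)} = -2 + g 15 = -2 + 15 g$)
$p{\left(R{\left(1 \right)},-65 \right)} - -3045 = \left(-2 + 15 \left(-65\right)\right) - -3045 = \left(-2 - 975\right) + 3045 = -977 + 3045 = 2068$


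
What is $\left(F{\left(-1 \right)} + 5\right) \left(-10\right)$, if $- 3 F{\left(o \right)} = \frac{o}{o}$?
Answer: $- \frac{140}{3} \approx -46.667$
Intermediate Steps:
$F{\left(o \right)} = - \frac{1}{3}$ ($F{\left(o \right)} = - \frac{o \frac{1}{o}}{3} = \left(- \frac{1}{3}\right) 1 = - \frac{1}{3}$)
$\left(F{\left(-1 \right)} + 5\right) \left(-10\right) = \left(- \frac{1}{3} + 5\right) \left(-10\right) = \frac{14}{3} \left(-10\right) = - \frac{140}{3}$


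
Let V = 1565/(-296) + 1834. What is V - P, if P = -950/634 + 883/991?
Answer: 170103937897/92987512 ≈ 1829.3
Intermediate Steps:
V = 541299/296 (V = 1565*(-1/296) + 1834 = -1565/296 + 1834 = 541299/296 ≈ 1828.7)
P = -190814/314147 (P = -950*1/634 + 883*(1/991) = -475/317 + 883/991 = -190814/314147 ≈ -0.60740)
V - P = 541299/296 - 1*(-190814/314147) = 541299/296 + 190814/314147 = 170103937897/92987512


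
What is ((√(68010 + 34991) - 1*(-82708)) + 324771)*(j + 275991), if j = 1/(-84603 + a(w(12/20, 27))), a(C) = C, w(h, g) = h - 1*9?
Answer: 47577217268000878/423057 + 116759924482*√103001/423057 ≈ 1.1255e+11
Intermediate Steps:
w(h, g) = -9 + h (w(h, g) = h - 9 = -9 + h)
j = -5/423057 (j = 1/(-84603 + (-9 + 12/20)) = 1/(-84603 + (-9 + 12*(1/20))) = 1/(-84603 + (-9 + ⅗)) = 1/(-84603 - 42/5) = 1/(-423057/5) = -5/423057 ≈ -1.1819e-5)
((√(68010 + 34991) - 1*(-82708)) + 324771)*(j + 275991) = ((√(68010 + 34991) - 1*(-82708)) + 324771)*(-5/423057 + 275991) = ((√103001 + 82708) + 324771)*(116759924482/423057) = ((82708 + √103001) + 324771)*(116759924482/423057) = (407479 + √103001)*(116759924482/423057) = 47577217268000878/423057 + 116759924482*√103001/423057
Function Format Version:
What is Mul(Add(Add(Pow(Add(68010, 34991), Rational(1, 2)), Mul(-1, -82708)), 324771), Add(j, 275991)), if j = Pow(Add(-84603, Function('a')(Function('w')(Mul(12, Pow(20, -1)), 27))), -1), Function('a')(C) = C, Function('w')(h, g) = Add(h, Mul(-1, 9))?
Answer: Add(Rational(47577217268000878, 423057), Mul(Rational(116759924482, 423057), Pow(103001, Rational(1, 2)))) ≈ 1.1255e+11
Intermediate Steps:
Function('w')(h, g) = Add(-9, h) (Function('w')(h, g) = Add(h, -9) = Add(-9, h))
j = Rational(-5, 423057) (j = Pow(Add(-84603, Add(-9, Mul(12, Pow(20, -1)))), -1) = Pow(Add(-84603, Add(-9, Mul(12, Rational(1, 20)))), -1) = Pow(Add(-84603, Add(-9, Rational(3, 5))), -1) = Pow(Add(-84603, Rational(-42, 5)), -1) = Pow(Rational(-423057, 5), -1) = Rational(-5, 423057) ≈ -1.1819e-5)
Mul(Add(Add(Pow(Add(68010, 34991), Rational(1, 2)), Mul(-1, -82708)), 324771), Add(j, 275991)) = Mul(Add(Add(Pow(Add(68010, 34991), Rational(1, 2)), Mul(-1, -82708)), 324771), Add(Rational(-5, 423057), 275991)) = Mul(Add(Add(Pow(103001, Rational(1, 2)), 82708), 324771), Rational(116759924482, 423057)) = Mul(Add(Add(82708, Pow(103001, Rational(1, 2))), 324771), Rational(116759924482, 423057)) = Mul(Add(407479, Pow(103001, Rational(1, 2))), Rational(116759924482, 423057)) = Add(Rational(47577217268000878, 423057), Mul(Rational(116759924482, 423057), Pow(103001, Rational(1, 2))))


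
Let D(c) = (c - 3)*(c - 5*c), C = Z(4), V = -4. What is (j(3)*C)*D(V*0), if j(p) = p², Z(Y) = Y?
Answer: 0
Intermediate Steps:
C = 4
D(c) = -4*c*(-3 + c) (D(c) = (-3 + c)*(-4*c) = -4*c*(-3 + c))
(j(3)*C)*D(V*0) = (3²*4)*(4*(-4*0)*(3 - (-4)*0)) = (9*4)*(4*0*(3 - 1*0)) = 36*(4*0*(3 + 0)) = 36*(4*0*3) = 36*0 = 0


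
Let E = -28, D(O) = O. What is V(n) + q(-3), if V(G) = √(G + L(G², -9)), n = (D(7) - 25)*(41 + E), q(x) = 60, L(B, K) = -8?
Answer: 60 + 11*I*√2 ≈ 60.0 + 15.556*I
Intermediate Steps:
n = -234 (n = (7 - 25)*(41 - 28) = -18*13 = -234)
V(G) = √(-8 + G) (V(G) = √(G - 8) = √(-8 + G))
V(n) + q(-3) = √(-8 - 234) + 60 = √(-242) + 60 = 11*I*√2 + 60 = 60 + 11*I*√2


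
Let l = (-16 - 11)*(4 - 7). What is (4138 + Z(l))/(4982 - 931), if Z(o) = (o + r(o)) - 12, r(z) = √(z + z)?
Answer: 4207/4051 + 9*√2/4051 ≈ 1.0417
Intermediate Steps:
r(z) = √2*√z (r(z) = √(2*z) = √2*√z)
l = 81 (l = -27*(-3) = 81)
Z(o) = -12 + o + √2*√o (Z(o) = (o + √2*√o) - 12 = -12 + o + √2*√o)
(4138 + Z(l))/(4982 - 931) = (4138 + (-12 + 81 + √2*√81))/(4982 - 931) = (4138 + (-12 + 81 + √2*9))/4051 = (4138 + (-12 + 81 + 9*√2))*(1/4051) = (4138 + (69 + 9*√2))*(1/4051) = (4207 + 9*√2)*(1/4051) = 4207/4051 + 9*√2/4051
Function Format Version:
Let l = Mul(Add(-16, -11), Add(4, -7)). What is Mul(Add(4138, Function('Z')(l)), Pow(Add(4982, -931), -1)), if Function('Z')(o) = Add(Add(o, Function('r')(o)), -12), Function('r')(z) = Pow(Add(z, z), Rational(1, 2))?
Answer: Add(Rational(4207, 4051), Mul(Rational(9, 4051), Pow(2, Rational(1, 2)))) ≈ 1.0417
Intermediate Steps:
Function('r')(z) = Mul(Pow(2, Rational(1, 2)), Pow(z, Rational(1, 2))) (Function('r')(z) = Pow(Mul(2, z), Rational(1, 2)) = Mul(Pow(2, Rational(1, 2)), Pow(z, Rational(1, 2))))
l = 81 (l = Mul(-27, -3) = 81)
Function('Z')(o) = Add(-12, o, Mul(Pow(2, Rational(1, 2)), Pow(o, Rational(1, 2)))) (Function('Z')(o) = Add(Add(o, Mul(Pow(2, Rational(1, 2)), Pow(o, Rational(1, 2)))), -12) = Add(-12, o, Mul(Pow(2, Rational(1, 2)), Pow(o, Rational(1, 2)))))
Mul(Add(4138, Function('Z')(l)), Pow(Add(4982, -931), -1)) = Mul(Add(4138, Add(-12, 81, Mul(Pow(2, Rational(1, 2)), Pow(81, Rational(1, 2))))), Pow(Add(4982, -931), -1)) = Mul(Add(4138, Add(-12, 81, Mul(Pow(2, Rational(1, 2)), 9))), Pow(4051, -1)) = Mul(Add(4138, Add(-12, 81, Mul(9, Pow(2, Rational(1, 2))))), Rational(1, 4051)) = Mul(Add(4138, Add(69, Mul(9, Pow(2, Rational(1, 2))))), Rational(1, 4051)) = Mul(Add(4207, Mul(9, Pow(2, Rational(1, 2)))), Rational(1, 4051)) = Add(Rational(4207, 4051), Mul(Rational(9, 4051), Pow(2, Rational(1, 2))))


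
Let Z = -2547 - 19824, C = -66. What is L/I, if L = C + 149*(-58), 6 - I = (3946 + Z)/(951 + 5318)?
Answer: -54590452/56039 ≈ -974.15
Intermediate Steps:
Z = -22371
I = 56039/6269 (I = 6 - (3946 - 22371)/(951 + 5318) = 6 - (-18425)/6269 = 6 - 1*(-18425/6269) = 6 + 18425/6269 = 56039/6269 ≈ 8.9391)
L = -8708 (L = -66 + 149*(-58) = -66 - 8642 = -8708)
L/I = -8708/56039/6269 = -8708*6269/56039 = -54590452/56039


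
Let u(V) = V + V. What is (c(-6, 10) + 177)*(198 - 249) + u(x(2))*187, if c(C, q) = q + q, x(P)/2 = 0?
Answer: -10047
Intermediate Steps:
x(P) = 0 (x(P) = 2*0 = 0)
c(C, q) = 2*q
u(V) = 2*V
(c(-6, 10) + 177)*(198 - 249) + u(x(2))*187 = (2*10 + 177)*(198 - 249) + (2*0)*187 = (20 + 177)*(-51) + 0*187 = 197*(-51) + 0 = -10047 + 0 = -10047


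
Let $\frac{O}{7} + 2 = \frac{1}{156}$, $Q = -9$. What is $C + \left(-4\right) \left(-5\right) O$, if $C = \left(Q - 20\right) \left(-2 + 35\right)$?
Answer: $- \frac{48208}{39} \approx -1236.1$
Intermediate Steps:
$O = - \frac{2177}{156}$ ($O = -14 + \frac{7}{156} = - \frac{2177}{156} \approx -13.955$)
$C = -957$ ($C = \left(-9 - 20\right) \left(-2 + 35\right) = \left(-29\right) 33 = -957$)
$C + \left(-4\right) \left(-5\right) O = -957 + \left(-4\right) \left(-5\right) \left(- \frac{2177}{156}\right) = -957 + 20 \left(- \frac{2177}{156}\right) = -957 - \frac{10885}{39} = - \frac{48208}{39}$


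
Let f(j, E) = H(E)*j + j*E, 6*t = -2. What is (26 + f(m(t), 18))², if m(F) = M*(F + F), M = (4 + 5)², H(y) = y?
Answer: 3678724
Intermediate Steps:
M = 81 (M = 9² = 81)
t = -⅓ (t = (⅙)*(-2) = -⅓ ≈ -0.33333)
m(F) = 162*F (m(F) = 81*(F + F) = 81*(2*F) = 162*F)
f(j, E) = 2*E*j (f(j, E) = E*j + j*E = E*j + E*j = 2*E*j)
(26 + f(m(t), 18))² = (26 + 2*18*(162*(-⅓)))² = (26 + 2*18*(-54))² = (26 - 1944)² = (-1918)² = 3678724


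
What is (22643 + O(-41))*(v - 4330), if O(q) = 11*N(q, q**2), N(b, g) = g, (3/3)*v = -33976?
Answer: -1575679004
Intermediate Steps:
v = -33976
O(q) = 11*q**2
(22643 + O(-41))*(v - 4330) = (22643 + 11*(-41)**2)*(-33976 - 4330) = (22643 + 11*1681)*(-38306) = (22643 + 18491)*(-38306) = 41134*(-38306) = -1575679004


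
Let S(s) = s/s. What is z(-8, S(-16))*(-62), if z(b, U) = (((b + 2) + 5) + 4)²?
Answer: -558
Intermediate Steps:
S(s) = 1
z(b, U) = (11 + b)² (z(b, U) = (((2 + b) + 5) + 4)² = ((7 + b) + 4)² = (11 + b)²)
z(-8, S(-16))*(-62) = (11 - 8)²*(-62) = 3²*(-62) = 9*(-62) = -558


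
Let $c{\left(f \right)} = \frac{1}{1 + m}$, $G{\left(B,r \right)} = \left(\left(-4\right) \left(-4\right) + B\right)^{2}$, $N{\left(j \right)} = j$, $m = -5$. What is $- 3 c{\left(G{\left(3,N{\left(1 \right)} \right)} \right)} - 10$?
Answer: $- \frac{37}{4} \approx -9.25$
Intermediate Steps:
$G{\left(B,r \right)} = \left(16 + B\right)^{2}$
$c{\left(f \right)} = - \frac{1}{4}$ ($c{\left(f \right)} = \frac{1}{1 - 5} = \frac{1}{-4} = - \frac{1}{4}$)
$- 3 c{\left(G{\left(3,N{\left(1 \right)} \right)} \right)} - 10 = \left(-3\right) \left(- \frac{1}{4}\right) - 10 = \frac{3}{4} - 10 = - \frac{37}{4}$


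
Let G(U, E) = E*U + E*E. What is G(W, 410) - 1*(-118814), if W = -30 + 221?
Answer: 365224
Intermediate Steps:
W = 191
G(U, E) = E**2 + E*U (G(U, E) = E*U + E**2 = E**2 + E*U)
G(W, 410) - 1*(-118814) = 410*(410 + 191) - 1*(-118814) = 410*601 + 118814 = 246410 + 118814 = 365224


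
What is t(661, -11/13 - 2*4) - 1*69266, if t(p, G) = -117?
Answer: -69383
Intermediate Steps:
t(661, -11/13 - 2*4) - 1*69266 = -117 - 1*69266 = -117 - 69266 = -69383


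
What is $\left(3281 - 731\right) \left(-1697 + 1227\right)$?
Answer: $-1198500$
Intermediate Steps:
$\left(3281 - 731\right) \left(-1697 + 1227\right) = 2550 \left(-470\right) = -1198500$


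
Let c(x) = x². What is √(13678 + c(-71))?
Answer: √18719 ≈ 136.82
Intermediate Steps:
√(13678 + c(-71)) = √(13678 + (-71)²) = √(13678 + 5041) = √18719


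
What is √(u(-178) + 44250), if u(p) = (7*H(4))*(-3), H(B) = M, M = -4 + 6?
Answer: 12*√307 ≈ 210.26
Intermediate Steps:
M = 2
H(B) = 2
u(p) = -42 (u(p) = (7*2)*(-3) = 14*(-3) = -42)
√(u(-178) + 44250) = √(-42 + 44250) = √44208 = 12*√307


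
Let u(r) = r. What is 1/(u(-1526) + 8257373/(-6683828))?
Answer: -6683828/10207778901 ≈ -0.00065478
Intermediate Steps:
1/(u(-1526) + 8257373/(-6683828)) = 1/(-1526 + 8257373/(-6683828)) = 1/(-1526 + 8257373*(-1/6683828)) = 1/(-1526 - 8257373/6683828) = 1/(-10207778901/6683828) = -6683828/10207778901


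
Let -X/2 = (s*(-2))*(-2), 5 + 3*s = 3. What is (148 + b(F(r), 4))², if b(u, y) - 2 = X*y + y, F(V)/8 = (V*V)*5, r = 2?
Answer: 276676/9 ≈ 30742.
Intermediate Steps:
s = -⅔ (s = -5/3 + (⅓)*3 = -5/3 + 1 = -⅔ ≈ -0.66667)
F(V) = 40*V² (F(V) = 8*((V*V)*5) = 8*(V²*5) = 8*(5*V²) = 40*V²)
X = 16/3 (X = -2*(-⅔*(-2))*(-2) = -8*(-2)/3 = -2*(-8/3) = 16/3 ≈ 5.3333)
b(u, y) = 2 + 19*y/3 (b(u, y) = 2 + (16*y/3 + y) = 2 + 19*y/3)
(148 + b(F(r), 4))² = (148 + (2 + (19/3)*4))² = (148 + (2 + 76/3))² = (148 + 82/3)² = (526/3)² = 276676/9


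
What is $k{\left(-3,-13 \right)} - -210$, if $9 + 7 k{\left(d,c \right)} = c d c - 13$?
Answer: $\frac{941}{7} \approx 134.43$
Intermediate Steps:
$k{\left(d,c \right)} = - \frac{22}{7} + \frac{d c^{2}}{7}$ ($k{\left(d,c \right)} = - \frac{9}{7} + \frac{c d c - 13}{7} = - \frac{9}{7} + \frac{d c^{2} - 13}{7} = - \frac{9}{7} + \frac{-13 + d c^{2}}{7} = - \frac{9}{7} + \left(- \frac{13}{7} + \frac{d c^{2}}{7}\right) = - \frac{22}{7} + \frac{d c^{2}}{7}$)
$k{\left(-3,-13 \right)} - -210 = \left(- \frac{22}{7} + \frac{1}{7} \left(-3\right) \left(-13\right)^{2}\right) - -210 = \left(- \frac{22}{7} + \frac{1}{7} \left(-3\right) 169\right) + 210 = \left(- \frac{22}{7} - \frac{507}{7}\right) + 210 = - \frac{529}{7} + 210 = \frac{941}{7}$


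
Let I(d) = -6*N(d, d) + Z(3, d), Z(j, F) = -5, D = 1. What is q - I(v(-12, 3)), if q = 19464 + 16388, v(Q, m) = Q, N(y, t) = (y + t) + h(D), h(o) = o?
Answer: 35719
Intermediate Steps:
N(y, t) = 1 + t + y (N(y, t) = (y + t) + 1 = (t + y) + 1 = 1 + t + y)
I(d) = -11 - 12*d (I(d) = -6*(1 + d + d) - 5 = -6*(1 + 2*d) - 5 = (-6 - 12*d) - 5 = -11 - 12*d)
q = 35852
q - I(v(-12, 3)) = 35852 - (-11 - 12*(-12)) = 35852 - (-11 + 144) = 35852 - 1*133 = 35852 - 133 = 35719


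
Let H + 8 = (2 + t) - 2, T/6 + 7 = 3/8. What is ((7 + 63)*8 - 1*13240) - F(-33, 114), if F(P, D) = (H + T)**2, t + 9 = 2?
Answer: -250841/16 ≈ -15678.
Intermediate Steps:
t = -7 (t = -9 + 2 = -7)
T = -159/4 (T = -42 + 6*(3/8) = -42 + 9/4 = -159/4 ≈ -39.750)
H = -15 (H = -8 + ((2 - 7) - 2) = -8 + (-5 - 2) = -8 - 7 = -15)
F(P, D) = 47961/16 (F(P, D) = (-15 - 159/4)**2 = (-219/4)**2 = 47961/16)
((7 + 63)*8 - 1*13240) - F(-33, 114) = ((7 + 63)*8 - 1*13240) - 1*47961/16 = (70*8 - 13240) - 47961/16 = (560 - 13240) - 47961/16 = -12680 - 47961/16 = -250841/16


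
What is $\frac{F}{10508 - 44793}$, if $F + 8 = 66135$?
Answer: $- \frac{66127}{34285} \approx -1.9287$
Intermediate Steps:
$F = 66127$ ($F = -8 + 66135 = 66127$)
$\frac{F}{10508 - 44793} = \frac{66127}{10508 - 44793} = \frac{66127}{-34285} = 66127 \left(- \frac{1}{34285}\right) = - \frac{66127}{34285}$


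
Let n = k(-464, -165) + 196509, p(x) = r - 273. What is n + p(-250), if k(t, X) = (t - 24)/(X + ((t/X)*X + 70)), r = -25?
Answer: 109682437/559 ≈ 1.9621e+5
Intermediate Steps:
k(t, X) = (-24 + t)/(70 + X + t) (k(t, X) = (-24 + t)/(X + ((t/X)*X + 70)) = (-24 + t)/(X + (t + 70)) = (-24 + t)/(X + (70 + t)) = (-24 + t)/(70 + X + t))
p(x) = -298 (p(x) = -25 - 273 = -298)
n = 109849019/559 (n = (-24 - 464)/(70 - 165 - 464) + 196509 = -488/(-559) + 196509 = -1/559*(-488) + 196509 = 488/559 + 196509 = 109849019/559 ≈ 1.9651e+5)
n + p(-250) = 109849019/559 - 298 = 109682437/559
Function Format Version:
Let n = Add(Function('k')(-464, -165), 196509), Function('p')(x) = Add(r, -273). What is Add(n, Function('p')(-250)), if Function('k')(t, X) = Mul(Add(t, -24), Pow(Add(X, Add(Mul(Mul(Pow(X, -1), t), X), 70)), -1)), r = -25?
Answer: Rational(109682437, 559) ≈ 1.9621e+5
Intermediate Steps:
Function('k')(t, X) = Mul(Pow(Add(70, X, t), -1), Add(-24, t)) (Function('k')(t, X) = Mul(Add(-24, t), Pow(Add(X, Add(Mul(Mul(t, Pow(X, -1)), X), 70)), -1)) = Mul(Add(-24, t), Pow(Add(X, Add(t, 70)), -1)) = Mul(Add(-24, t), Pow(Add(X, Add(70, t)), -1)) = Mul(Add(-24, t), Pow(Add(70, X, t), -1)) = Mul(Pow(Add(70, X, t), -1), Add(-24, t)))
Function('p')(x) = -298 (Function('p')(x) = Add(-25, -273) = -298)
n = Rational(109849019, 559) (n = Add(Mul(Pow(Add(70, -165, -464), -1), Add(-24, -464)), 196509) = Add(Mul(Pow(-559, -1), -488), 196509) = Add(Mul(Rational(-1, 559), -488), 196509) = Add(Rational(488, 559), 196509) = Rational(109849019, 559) ≈ 1.9651e+5)
Add(n, Function('p')(-250)) = Add(Rational(109849019, 559), -298) = Rational(109682437, 559)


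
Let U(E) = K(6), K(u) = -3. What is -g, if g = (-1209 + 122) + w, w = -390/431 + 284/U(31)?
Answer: 1529065/1293 ≈ 1182.6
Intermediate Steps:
U(E) = -3
w = -123574/1293 (w = -390/431 + 284/(-3) = -390*1/431 + 284*(-⅓) = -390/431 - 284/3 = -123574/1293 ≈ -95.572)
g = -1529065/1293 (g = (-1209 + 122) - 123574/1293 = -1087 - 123574/1293 = -1529065/1293 ≈ -1182.6)
-g = -1*(-1529065/1293) = 1529065/1293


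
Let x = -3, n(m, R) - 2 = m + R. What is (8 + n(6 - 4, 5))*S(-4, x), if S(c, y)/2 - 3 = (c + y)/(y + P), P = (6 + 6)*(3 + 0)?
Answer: 3128/33 ≈ 94.788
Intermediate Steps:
n(m, R) = 2 + R + m (n(m, R) = 2 + (m + R) = 2 + (R + m) = 2 + R + m)
P = 36 (P = 12*3 = 36)
S(c, y) = 6 + 2*(c + y)/(36 + y) (S(c, y) = 6 + 2*((c + y)/(y + 36)) = 6 + 2*((c + y)/(36 + y)) = 6 + 2*(c + y)/(36 + y))
(8 + n(6 - 4, 5))*S(-4, x) = (8 + (2 + 5 + (6 - 4)))*(2*(108 - 4 + 4*(-3))/(36 - 3)) = (8 + (2 + 5 + 2))*(2*(108 - 4 - 12)/33) = (8 + 9)*(2*(1/33)*92) = 17*(184/33) = 3128/33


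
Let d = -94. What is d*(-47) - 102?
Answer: 4316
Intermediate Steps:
d*(-47) - 102 = -94*(-47) - 102 = 4418 - 102 = 4316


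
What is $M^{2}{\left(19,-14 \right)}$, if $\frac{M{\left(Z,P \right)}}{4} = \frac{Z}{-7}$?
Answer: $\frac{5776}{49} \approx 117.88$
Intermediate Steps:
$M{\left(Z,P \right)} = - \frac{4 Z}{7}$ ($M{\left(Z,P \right)} = 4 \frac{Z}{-7} = 4 Z \left(- \frac{1}{7}\right) = 4 \left(- \frac{Z}{7}\right) = - \frac{4 Z}{7}$)
$M^{2}{\left(19,-14 \right)} = \left(\left(- \frac{4}{7}\right) 19\right)^{2} = \left(- \frac{76}{7}\right)^{2} = \frac{5776}{49}$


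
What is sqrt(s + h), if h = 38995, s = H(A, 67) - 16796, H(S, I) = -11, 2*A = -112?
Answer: 86*sqrt(3) ≈ 148.96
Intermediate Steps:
A = -56 (A = (1/2)*(-112) = -56)
s = -16807 (s = -11 - 16796 = -16807)
sqrt(s + h) = sqrt(-16807 + 38995) = sqrt(22188) = 86*sqrt(3)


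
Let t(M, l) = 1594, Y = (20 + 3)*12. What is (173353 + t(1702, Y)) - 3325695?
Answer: -3150748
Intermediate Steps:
Y = 276 (Y = 23*12 = 276)
(173353 + t(1702, Y)) - 3325695 = (173353 + 1594) - 3325695 = 174947 - 3325695 = -3150748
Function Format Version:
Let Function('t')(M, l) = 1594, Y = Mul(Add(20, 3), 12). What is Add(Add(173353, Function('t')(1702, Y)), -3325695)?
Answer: -3150748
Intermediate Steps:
Y = 276 (Y = Mul(23, 12) = 276)
Add(Add(173353, Function('t')(1702, Y)), -3325695) = Add(Add(173353, 1594), -3325695) = Add(174947, -3325695) = -3150748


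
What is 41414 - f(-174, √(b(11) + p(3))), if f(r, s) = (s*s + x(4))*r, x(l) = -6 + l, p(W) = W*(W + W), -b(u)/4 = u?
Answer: 36542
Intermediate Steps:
b(u) = -4*u
p(W) = 2*W² (p(W) = W*(2*W) = 2*W²)
f(r, s) = r*(-2 + s²) (f(r, s) = (s*s + (-6 + 4))*r = (s² - 2)*r = (-2 + s²)*r = r*(-2 + s²))
41414 - f(-174, √(b(11) + p(3))) = 41414 - (-174)*(-2 + (√(-4*11 + 2*3²))²) = 41414 - (-174)*(-2 + (√(-44 + 2*9))²) = 41414 - (-174)*(-2 + (√(-44 + 18))²) = 41414 - (-174)*(-2 + (√(-26))²) = 41414 - (-174)*(-2 + (I*√26)²) = 41414 - (-174)*(-2 - 26) = 41414 - (-174)*(-28) = 41414 - 1*4872 = 41414 - 4872 = 36542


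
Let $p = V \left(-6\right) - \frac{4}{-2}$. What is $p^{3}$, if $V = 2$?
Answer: $-1000$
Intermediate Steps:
$p = -10$ ($p = 2 \left(-6\right) - \frac{4}{-2} = -12 - -2 = -12 + 2 = -10$)
$p^{3} = \left(-10\right)^{3} = -1000$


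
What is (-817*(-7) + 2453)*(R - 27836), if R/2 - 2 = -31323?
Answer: -739386216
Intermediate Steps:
R = -62642 (R = 4 + 2*(-31323) = 4 - 62646 = -62642)
(-817*(-7) + 2453)*(R - 27836) = (-817*(-7) + 2453)*(-62642 - 27836) = (5719 + 2453)*(-90478) = 8172*(-90478) = -739386216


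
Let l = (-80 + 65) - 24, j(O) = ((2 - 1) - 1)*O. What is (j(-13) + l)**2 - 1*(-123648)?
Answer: 125169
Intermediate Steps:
j(O) = 0 (j(O) = (1 - 1)*O = 0*O = 0)
l = -39 (l = -15 - 24 = -39)
(j(-13) + l)**2 - 1*(-123648) = (0 - 39)**2 - 1*(-123648) = (-39)**2 + 123648 = 1521 + 123648 = 125169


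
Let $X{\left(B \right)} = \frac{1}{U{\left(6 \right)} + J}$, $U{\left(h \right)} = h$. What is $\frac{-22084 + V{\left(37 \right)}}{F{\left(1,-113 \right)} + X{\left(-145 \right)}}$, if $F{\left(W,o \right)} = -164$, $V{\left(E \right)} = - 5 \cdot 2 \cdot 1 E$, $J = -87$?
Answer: $\frac{1818774}{13285} \approx 136.9$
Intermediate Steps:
$V{\left(E \right)} = - 10 E$ ($V{\left(E \right)} = \left(-5\right) 2 E = - 10 E$)
$X{\left(B \right)} = - \frac{1}{81}$ ($X{\left(B \right)} = \frac{1}{6 - 87} = \frac{1}{-81} = - \frac{1}{81}$)
$\frac{-22084 + V{\left(37 \right)}}{F{\left(1,-113 \right)} + X{\left(-145 \right)}} = \frac{-22084 - 370}{-164 - \frac{1}{81}} = \frac{-22084 - 370}{- \frac{13285}{81}} = \left(-22454\right) \left(- \frac{81}{13285}\right) = \frac{1818774}{13285}$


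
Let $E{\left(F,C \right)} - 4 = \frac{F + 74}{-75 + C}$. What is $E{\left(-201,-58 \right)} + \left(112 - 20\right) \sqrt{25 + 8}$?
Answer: $\frac{659}{133} + 92 \sqrt{33} \approx 533.46$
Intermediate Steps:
$E{\left(F,C \right)} = 4 + \frac{74 + F}{-75 + C}$ ($E{\left(F,C \right)} = 4 + \frac{F + 74}{-75 + C} = 4 + \frac{74 + F}{-75 + C}$)
$E{\left(-201,-58 \right)} + \left(112 - 20\right) \sqrt{25 + 8} = \frac{-226 - 201 + 4 \left(-58\right)}{-75 - 58} + \left(112 - 20\right) \sqrt{25 + 8} = \frac{-226 - 201 - 232}{-133} + 92 \sqrt{33} = \left(- \frac{1}{133}\right) \left(-659\right) + 92 \sqrt{33} = \frac{659}{133} + 92 \sqrt{33}$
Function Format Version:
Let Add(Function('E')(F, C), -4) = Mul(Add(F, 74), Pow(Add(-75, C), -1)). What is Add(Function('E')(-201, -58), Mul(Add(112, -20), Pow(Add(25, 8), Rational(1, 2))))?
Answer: Add(Rational(659, 133), Mul(92, Pow(33, Rational(1, 2)))) ≈ 533.46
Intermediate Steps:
Function('E')(F, C) = Add(4, Mul(Pow(Add(-75, C), -1), Add(74, F))) (Function('E')(F, C) = Add(4, Mul(Add(F, 74), Pow(Add(-75, C), -1))) = Add(4, Mul(Add(74, F), Pow(Add(-75, C), -1))) = Add(4, Mul(Pow(Add(-75, C), -1), Add(74, F))))
Add(Function('E')(-201, -58), Mul(Add(112, -20), Pow(Add(25, 8), Rational(1, 2)))) = Add(Mul(Pow(Add(-75, -58), -1), Add(-226, -201, Mul(4, -58))), Mul(Add(112, -20), Pow(Add(25, 8), Rational(1, 2)))) = Add(Mul(Pow(-133, -1), Add(-226, -201, -232)), Mul(92, Pow(33, Rational(1, 2)))) = Add(Mul(Rational(-1, 133), -659), Mul(92, Pow(33, Rational(1, 2)))) = Add(Rational(659, 133), Mul(92, Pow(33, Rational(1, 2))))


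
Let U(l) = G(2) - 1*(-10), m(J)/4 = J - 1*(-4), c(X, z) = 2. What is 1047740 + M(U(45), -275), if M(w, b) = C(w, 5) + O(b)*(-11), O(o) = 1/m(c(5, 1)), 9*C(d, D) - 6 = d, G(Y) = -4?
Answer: 8381927/8 ≈ 1.0477e+6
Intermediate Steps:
C(d, D) = 2/3 + d/9
m(J) = 16 + 4*J (m(J) = 4*(J - 1*(-4)) = 4*(J + 4) = 4*(4 + J) = 16 + 4*J)
O(o) = 1/24 (O(o) = 1/(16 + 4*2) = 1/(16 + 8) = 1/24)
U(l) = 6 (U(l) = -4 - 1*(-10) = -4 + 10 = 6)
M(w, b) = 5/24 + w/9 (M(w, b) = (2/3 + w/9) + (1/24)*(-11) = (2/3 + w/9) - 11/24 = 5/24 + w/9)
1047740 + M(U(45), -275) = 1047740 + (5/24 + (1/9)*6) = 1047740 + (5/24 + 2/3) = 1047740 + 7/8 = 8381927/8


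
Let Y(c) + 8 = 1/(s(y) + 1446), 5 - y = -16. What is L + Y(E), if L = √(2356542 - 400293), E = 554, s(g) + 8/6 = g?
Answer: -35173/4397 + 3*√217361 ≈ 1390.7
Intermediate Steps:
y = 21 (y = 5 - 1*(-16) = 5 + 16 = 21)
s(g) = -4/3 + g
L = 3*√217361 (L = √1956249 = 3*√217361 ≈ 1398.7)
Y(c) = -35173/4397 (Y(c) = -8 + 1/((-4/3 + 21) + 1446) = -8 + 1/(59/3 + 1446) = -8 + 1/(4397/3) = -8 + 3/4397 = -35173/4397)
L + Y(E) = 3*√217361 - 35173/4397 = -35173/4397 + 3*√217361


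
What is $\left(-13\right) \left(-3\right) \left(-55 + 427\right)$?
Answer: $14508$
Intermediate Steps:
$\left(-13\right) \left(-3\right) \left(-55 + 427\right) = 39 \cdot 372 = 14508$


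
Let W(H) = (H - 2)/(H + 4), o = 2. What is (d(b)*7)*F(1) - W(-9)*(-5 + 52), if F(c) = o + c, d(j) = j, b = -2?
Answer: -727/5 ≈ -145.40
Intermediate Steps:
W(H) = (-2 + H)/(4 + H)
F(c) = 2 + c
(d(b)*7)*F(1) - W(-9)*(-5 + 52) = (-2*7)*(2 + 1) - (-2 - 9)/(4 - 9)*(-5 + 52) = -14*3 - -11/(-5)*47 = -42 - (-⅕*(-11))*47 = -42 - 11*47/5 = -42 - 1*517/5 = -42 - 517/5 = -727/5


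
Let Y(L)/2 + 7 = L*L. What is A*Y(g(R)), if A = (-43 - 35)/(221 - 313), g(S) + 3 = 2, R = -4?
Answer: -234/23 ≈ -10.174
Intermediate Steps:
g(S) = -1 (g(S) = -3 + 2 = -1)
Y(L) = -14 + 2*L² (Y(L) = -14 + 2*(L*L) = -14 + 2*L²)
A = 39/46 (A = -78/(-92) = -78*(-1/92) = 39/46 ≈ 0.84783)
A*Y(g(R)) = 39*(-14 + 2*(-1)²)/46 = 39*(-14 + 2*1)/46 = 39*(-14 + 2)/46 = (39/46)*(-12) = -234/23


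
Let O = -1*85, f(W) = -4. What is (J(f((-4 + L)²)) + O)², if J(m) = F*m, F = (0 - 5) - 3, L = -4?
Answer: 2809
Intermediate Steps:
F = -8 (F = -5 - 3 = -8)
J(m) = -8*m
O = -85
(J(f((-4 + L)²)) + O)² = (-8*(-4) - 85)² = (32 - 85)² = (-53)² = 2809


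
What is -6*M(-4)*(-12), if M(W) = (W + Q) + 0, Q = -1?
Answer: -360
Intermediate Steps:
M(W) = -1 + W (M(W) = (W - 1) + 0 = (-1 + W) + 0 = -1 + W)
-6*M(-4)*(-12) = -6*(-1 - 4)*(-12) = -6*(-5)*(-12) = 30*(-12) = -360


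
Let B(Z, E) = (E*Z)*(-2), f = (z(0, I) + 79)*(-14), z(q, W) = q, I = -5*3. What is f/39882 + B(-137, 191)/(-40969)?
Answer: -1066248151/816962829 ≈ -1.3051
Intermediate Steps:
I = -15 (I = -5*3 = -15)
f = -1106 (f = (0 + 79)*(-14) = 79*(-14) = -1106)
B(Z, E) = -2*E*Z
f/39882 + B(-137, 191)/(-40969) = -1106/39882 - 2*191*(-137)/(-40969) = -1106*1/39882 + 52334*(-1/40969) = -553/19941 - 52334/40969 = -1066248151/816962829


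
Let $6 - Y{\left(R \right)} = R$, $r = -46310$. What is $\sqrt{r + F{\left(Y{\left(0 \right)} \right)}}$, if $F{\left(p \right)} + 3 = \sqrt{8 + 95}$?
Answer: $\sqrt{-46313 + \sqrt{103}} \approx 215.18 i$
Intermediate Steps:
$Y{\left(R \right)} = 6 - R$
$F{\left(p \right)} = -3 + \sqrt{103}$ ($F{\left(p \right)} = -3 + \sqrt{8 + 95} = -3 + \sqrt{103}$)
$\sqrt{r + F{\left(Y{\left(0 \right)} \right)}} = \sqrt{-46310 - \left(3 - \sqrt{103}\right)} = \sqrt{-46313 + \sqrt{103}}$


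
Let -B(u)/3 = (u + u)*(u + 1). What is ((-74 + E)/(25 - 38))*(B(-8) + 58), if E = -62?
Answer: -37808/13 ≈ -2908.3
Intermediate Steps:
B(u) = -6*u*(1 + u) (B(u) = -3*(u + u)*(u + 1) = -3*2*u*(1 + u) = -6*u*(1 + u))
((-74 + E)/(25 - 38))*(B(-8) + 58) = ((-74 - 62)/(25 - 38))*(-6*(-8)*(1 - 8) + 58) = (-136/(-13))*(-6*(-8)*(-7) + 58) = (-136*(-1/13))*(-336 + 58) = (136/13)*(-278) = -37808/13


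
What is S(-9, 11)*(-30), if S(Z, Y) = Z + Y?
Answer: -60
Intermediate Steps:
S(Z, Y) = Y + Z
S(-9, 11)*(-30) = (11 - 9)*(-30) = 2*(-30) = -60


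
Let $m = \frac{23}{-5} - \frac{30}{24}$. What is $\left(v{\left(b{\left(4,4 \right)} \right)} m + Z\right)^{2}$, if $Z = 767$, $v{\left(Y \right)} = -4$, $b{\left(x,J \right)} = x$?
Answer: $\frac{15618304}{25} \approx 6.2473 \cdot 10^{5}$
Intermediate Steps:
$m = - \frac{117}{20}$ ($m = 23 \left(- \frac{1}{5}\right) - \frac{5}{4} = - \frac{23}{5} - \frac{5}{4} = - \frac{117}{20} \approx -5.85$)
$\left(v{\left(b{\left(4,4 \right)} \right)} m + Z\right)^{2} = \left(\left(-4\right) \left(- \frac{117}{20}\right) + 767\right)^{2} = \left(\frac{117}{5} + 767\right)^{2} = \left(\frac{3952}{5}\right)^{2} = \frac{15618304}{25}$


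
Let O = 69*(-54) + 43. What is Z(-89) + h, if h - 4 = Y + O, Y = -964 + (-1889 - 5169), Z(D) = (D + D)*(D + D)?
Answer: 19983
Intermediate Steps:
O = -3683 (O = -3726 + 43 = -3683)
Z(D) = 4*D**2 (Z(D) = (2*D)*(2*D) = 4*D**2)
Y = -8022 (Y = -964 - 7058 = -8022)
h = -11701 (h = 4 + (-8022 - 3683) = 4 - 11705 = -11701)
Z(-89) + h = 4*(-89)**2 - 11701 = 4*7921 - 11701 = 31684 - 11701 = 19983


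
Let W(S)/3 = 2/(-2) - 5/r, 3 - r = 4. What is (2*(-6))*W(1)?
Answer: -144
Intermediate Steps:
r = -1 (r = 3 - 1*4 = 3 - 4 = -1)
W(S) = 12 (W(S) = 3*(2/(-2) - 5/(-1)) = 3*(2*(-½) - 5*(-1)) = 3*(-1 + 5) = 3*4 = 12)
(2*(-6))*W(1) = (2*(-6))*12 = -12*12 = -144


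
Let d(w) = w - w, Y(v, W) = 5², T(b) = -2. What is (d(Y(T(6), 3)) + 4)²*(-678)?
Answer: -10848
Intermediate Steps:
Y(v, W) = 25
d(w) = 0
(d(Y(T(6), 3)) + 4)²*(-678) = (0 + 4)²*(-678) = 4²*(-678) = 16*(-678) = -10848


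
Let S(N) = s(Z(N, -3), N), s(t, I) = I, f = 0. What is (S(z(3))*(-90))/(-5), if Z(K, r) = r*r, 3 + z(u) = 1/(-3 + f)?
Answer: -60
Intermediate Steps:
z(u) = -10/3 (z(u) = -3 + 1/(-3 + 0) = -3 + 1/(-3) = -3 - ⅓ = -10/3)
Z(K, r) = r²
S(N) = N
(S(z(3))*(-90))/(-5) = -10/3*(-90)/(-5) = 300*(-⅕) = -60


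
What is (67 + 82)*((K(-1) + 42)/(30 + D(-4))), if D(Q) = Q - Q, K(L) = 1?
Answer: 6407/30 ≈ 213.57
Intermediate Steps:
D(Q) = 0
(67 + 82)*((K(-1) + 42)/(30 + D(-4))) = (67 + 82)*((1 + 42)/(30 + 0)) = 149*(43/30) = 6407/30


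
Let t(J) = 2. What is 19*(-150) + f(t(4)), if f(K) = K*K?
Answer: -2846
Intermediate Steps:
f(K) = K²
19*(-150) + f(t(4)) = 19*(-150) + 2² = -2850 + 4 = -2846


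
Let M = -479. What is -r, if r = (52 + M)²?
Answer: -182329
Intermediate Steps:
r = 182329 (r = (52 - 479)² = (-427)² = 182329)
-r = -1*182329 = -182329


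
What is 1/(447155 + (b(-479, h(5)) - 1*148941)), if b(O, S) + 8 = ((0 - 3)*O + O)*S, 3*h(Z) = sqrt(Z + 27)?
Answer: 1341927/400155998738 - 2874*sqrt(2)/200077999369 ≈ 3.3332e-6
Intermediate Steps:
h(Z) = sqrt(27 + Z)/3 (h(Z) = sqrt(Z + 27)/3 = sqrt(27 + Z)/3)
b(O, S) = -8 - 2*O*S (b(O, S) = -8 + ((0 - 3)*O + O)*S = -8 + (-3*O + O)*S = -8 + (-2*O)*S = -8 - 2*O*S)
1/(447155 + (b(-479, h(5)) - 1*148941)) = 1/(447155 + ((-8 - 2*(-479)*sqrt(27 + 5)/3) - 1*148941)) = 1/(447155 + ((-8 - 2*(-479)*sqrt(32)/3) - 148941)) = 1/(447155 + ((-8 - 2*(-479)*(4*sqrt(2))/3) - 148941)) = 1/(447155 + ((-8 - 2*(-479)*4*sqrt(2)/3) - 148941)) = 1/(447155 + ((-8 + 3832*sqrt(2)/3) - 148941)) = 1/(447155 + (-148949 + 3832*sqrt(2)/3)) = 1/(298206 + 3832*sqrt(2)/3)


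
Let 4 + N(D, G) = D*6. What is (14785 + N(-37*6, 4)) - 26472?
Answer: -13023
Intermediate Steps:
N(D, G) = -4 + 6*D (N(D, G) = -4 + D*6 = -4 + 6*D)
(14785 + N(-37*6, 4)) - 26472 = (14785 + (-4 + 6*(-37*6))) - 26472 = (14785 + (-4 + 6*(-222))) - 26472 = (14785 + (-4 - 1332)) - 26472 = (14785 - 1336) - 26472 = 13449 - 26472 = -13023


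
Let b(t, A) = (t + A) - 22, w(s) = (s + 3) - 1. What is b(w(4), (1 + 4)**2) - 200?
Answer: -191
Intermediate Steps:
w(s) = 2 + s (w(s) = (3 + s) - 1 = 2 + s)
b(t, A) = -22 + A + t (b(t, A) = (A + t) - 22 = -22 + A + t)
b(w(4), (1 + 4)**2) - 200 = (-22 + (1 + 4)**2 + (2 + 4)) - 200 = (-22 + 5**2 + 6) - 200 = (-22 + 25 + 6) - 200 = 9 - 200 = -191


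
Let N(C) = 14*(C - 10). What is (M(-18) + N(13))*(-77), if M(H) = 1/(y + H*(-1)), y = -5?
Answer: -42119/13 ≈ -3239.9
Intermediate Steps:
M(H) = 1/(-5 - H) (M(H) = 1/(-5 + H*(-1)) = 1/(-5 - H))
N(C) = -140 + 14*C (N(C) = 14*(-10 + C) = -140 + 14*C)
(M(-18) + N(13))*(-77) = (-1/(5 - 18) + (-140 + 14*13))*(-77) = (-1/(-13) + (-140 + 182))*(-77) = (-1*(-1/13) + 42)*(-77) = (1/13 + 42)*(-77) = (547/13)*(-77) = -42119/13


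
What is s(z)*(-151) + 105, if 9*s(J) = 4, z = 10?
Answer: 341/9 ≈ 37.889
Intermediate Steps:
s(J) = 4/9 (s(J) = (⅑)*4 = 4/9)
s(z)*(-151) + 105 = (4/9)*(-151) + 105 = -604/9 + 105 = 341/9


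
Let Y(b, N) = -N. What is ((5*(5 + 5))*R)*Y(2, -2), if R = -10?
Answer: -1000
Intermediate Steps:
((5*(5 + 5))*R)*Y(2, -2) = ((5*(5 + 5))*(-10))*(-1*(-2)) = ((5*10)*(-10))*2 = (50*(-10))*2 = -500*2 = -1000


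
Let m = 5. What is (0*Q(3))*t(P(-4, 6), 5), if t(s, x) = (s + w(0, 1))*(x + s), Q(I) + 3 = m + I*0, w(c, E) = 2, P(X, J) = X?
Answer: 0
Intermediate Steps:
Q(I) = 2 (Q(I) = -3 + (5 + I*0) = -3 + (5 + 0) = -3 + 5 = 2)
t(s, x) = (2 + s)*(s + x) (t(s, x) = (s + 2)*(x + s) = (2 + s)*(s + x))
(0*Q(3))*t(P(-4, 6), 5) = (0*2)*((-4)² + 2*(-4) + 2*5 - 4*5) = 0*(16 - 8 + 10 - 20) = 0*(-2) = 0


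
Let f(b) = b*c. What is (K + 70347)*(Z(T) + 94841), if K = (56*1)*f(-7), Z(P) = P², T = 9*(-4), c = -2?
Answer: 6838320947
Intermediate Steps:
T = -36
f(b) = -2*b (f(b) = b*(-2) = -2*b)
K = 784 (K = (56*1)*(-2*(-7)) = 56*14 = 784)
(K + 70347)*(Z(T) + 94841) = (784 + 70347)*((-36)² + 94841) = 71131*(1296 + 94841) = 71131*96137 = 6838320947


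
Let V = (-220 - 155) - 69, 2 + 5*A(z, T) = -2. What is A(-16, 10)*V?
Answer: 1776/5 ≈ 355.20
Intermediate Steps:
A(z, T) = -⅘ (A(z, T) = -⅖ + (⅕)*(-2) = -⅖ - ⅖ = -⅘)
V = -444 (V = -375 - 69 = -444)
A(-16, 10)*V = -⅘*(-444) = 1776/5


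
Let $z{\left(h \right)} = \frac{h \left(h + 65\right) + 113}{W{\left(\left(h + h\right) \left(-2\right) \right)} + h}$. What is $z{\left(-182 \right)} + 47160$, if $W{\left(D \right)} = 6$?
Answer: $\frac{8278753}{176} \approx 47038.0$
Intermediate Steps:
$z{\left(h \right)} = \frac{113 + h \left(65 + h\right)}{6 + h}$ ($z{\left(h \right)} = \frac{h \left(h + 65\right) + 113}{6 + h} = \frac{h \left(65 + h\right) + 113}{6 + h} = \frac{113 + h \left(65 + h\right)}{6 + h}$)
$z{\left(-182 \right)} + 47160 = \frac{113 + \left(-182\right)^{2} + 65 \left(-182\right)}{6 - 182} + 47160 = \frac{113 + 33124 - 11830}{-176} + 47160 = \left(- \frac{1}{176}\right) 21407 + 47160 = - \frac{21407}{176} + 47160 = \frac{8278753}{176}$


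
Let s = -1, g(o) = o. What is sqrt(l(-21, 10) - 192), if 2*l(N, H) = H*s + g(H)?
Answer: 8*I*sqrt(3) ≈ 13.856*I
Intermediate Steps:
l(N, H) = 0 (l(N, H) = (H*(-1) + H)/2 = (-H + H)/2 = (1/2)*0 = 0)
sqrt(l(-21, 10) - 192) = sqrt(0 - 192) = sqrt(-192) = 8*I*sqrt(3)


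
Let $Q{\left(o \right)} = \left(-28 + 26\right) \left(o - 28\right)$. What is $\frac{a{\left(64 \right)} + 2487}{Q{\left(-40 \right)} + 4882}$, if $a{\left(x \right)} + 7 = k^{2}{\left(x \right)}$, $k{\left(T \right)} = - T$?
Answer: $\frac{3288}{2509} \approx 1.3105$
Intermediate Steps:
$Q{\left(o \right)} = 56 - 2 o$ ($Q{\left(o \right)} = - 2 \left(-28 + o\right) = 56 - 2 o$)
$a{\left(x \right)} = -7 + x^{2}$ ($a{\left(x \right)} = -7 + \left(- x\right)^{2} = -7 + x^{2}$)
$\frac{a{\left(64 \right)} + 2487}{Q{\left(-40 \right)} + 4882} = \frac{\left(-7 + 64^{2}\right) + 2487}{\left(56 - -80\right) + 4882} = \frac{\left(-7 + 4096\right) + 2487}{\left(56 + 80\right) + 4882} = \frac{4089 + 2487}{136 + 4882} = \frac{6576}{5018} = 6576 \cdot \frac{1}{5018} = \frac{3288}{2509}$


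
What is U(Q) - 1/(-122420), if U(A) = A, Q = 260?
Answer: 31829201/122420 ≈ 260.00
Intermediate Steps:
U(Q) - 1/(-122420) = 260 - 1/(-122420) = 260 - 1*(-1/122420) = 260 + 1/122420 = 31829201/122420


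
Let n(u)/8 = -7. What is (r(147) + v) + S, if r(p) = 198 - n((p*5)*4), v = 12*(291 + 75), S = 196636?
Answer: 201282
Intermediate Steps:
n(u) = -56 (n(u) = 8*(-7) = -56)
v = 4392 (v = 12*366 = 4392)
r(p) = 254 (r(p) = 198 - 1*(-56) = 198 + 56 = 254)
(r(147) + v) + S = (254 + 4392) + 196636 = 4646 + 196636 = 201282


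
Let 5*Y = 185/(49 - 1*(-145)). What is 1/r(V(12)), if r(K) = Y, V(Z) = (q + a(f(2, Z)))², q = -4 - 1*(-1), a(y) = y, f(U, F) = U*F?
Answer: 194/37 ≈ 5.2432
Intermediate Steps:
f(U, F) = F*U
q = -3 (q = -4 + 1 = -3)
Y = 37/194 (Y = (185/(49 - 1*(-145)))/5 = (185/(49 + 145))/5 = (185/194)/5 = (185*(1/194))/5 = (⅕)*(185/194) = 37/194 ≈ 0.19072)
V(Z) = (-3 + 2*Z)² (V(Z) = (-3 + Z*2)² = (-3 + 2*Z)²)
r(K) = 37/194
1/r(V(12)) = 1/(37/194) = 194/37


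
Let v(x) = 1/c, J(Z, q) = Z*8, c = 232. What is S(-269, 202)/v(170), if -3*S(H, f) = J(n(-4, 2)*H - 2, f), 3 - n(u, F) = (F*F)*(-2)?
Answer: 1831872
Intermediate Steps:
n(u, F) = 3 + 2*F² (n(u, F) = 3 - F*F*(-2) = 3 - F²*(-2) = 3 - (-2)*F² = 3 + 2*F²)
J(Z, q) = 8*Z
S(H, f) = 16/3 - 88*H/3 (S(H, f) = -8*((3 + 2*2²)*H - 2)/3 = -8*((3 + 2*4)*H - 2)/3 = -8*((3 + 8)*H - 2)/3 = -8*(11*H - 2)/3 = -8*(-2 + 11*H)/3 = -(-16 + 88*H)/3 = 16/3 - 88*H/3)
v(x) = 1/232
S(-269, 202)/v(170) = (16/3 - 88/3*(-269))/(1/232) = (16/3 + 23672/3)*232 = 7896*232 = 1831872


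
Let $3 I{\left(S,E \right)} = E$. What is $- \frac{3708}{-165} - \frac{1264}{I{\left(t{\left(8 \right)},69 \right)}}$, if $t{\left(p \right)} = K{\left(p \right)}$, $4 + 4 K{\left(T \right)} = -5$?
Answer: $- \frac{41092}{1265} \approx -32.484$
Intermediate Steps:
$K{\left(T \right)} = - \frac{9}{4}$ ($K{\left(T \right)} = -1 + \frac{1}{4} \left(-5\right) = -1 - \frac{5}{4} = - \frac{9}{4}$)
$t{\left(p \right)} = - \frac{9}{4}$
$I{\left(S,E \right)} = \frac{E}{3}$
$- \frac{3708}{-165} - \frac{1264}{I{\left(t{\left(8 \right)},69 \right)}} = - \frac{3708}{-165} - \frac{1264}{\frac{1}{3} \cdot 69} = \left(-3708\right) \left(- \frac{1}{165}\right) - \frac{1264}{23} = \frac{1236}{55} - \frac{1264}{23} = - \frac{41092}{1265}$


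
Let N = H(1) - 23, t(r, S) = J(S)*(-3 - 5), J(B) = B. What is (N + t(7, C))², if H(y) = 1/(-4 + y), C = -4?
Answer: 676/9 ≈ 75.111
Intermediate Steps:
t(r, S) = -8*S (t(r, S) = S*(-3 - 5) = S*(-8) = -8*S)
N = -70/3 (N = 1/(-4 + 1) - 23 = 1/(-3) - 23 = -⅓ - 23 = -70/3 ≈ -23.333)
(N + t(7, C))² = (-70/3 - 8*(-4))² = (-70/3 + 32)² = (26/3)² = 676/9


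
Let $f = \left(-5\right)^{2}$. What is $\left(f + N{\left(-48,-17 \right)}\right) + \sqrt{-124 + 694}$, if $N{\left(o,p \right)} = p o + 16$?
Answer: $857 + \sqrt{570} \approx 880.88$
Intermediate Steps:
$N{\left(o,p \right)} = 16 + o p$ ($N{\left(o,p \right)} = o p + 16 = 16 + o p$)
$f = 25$
$\left(f + N{\left(-48,-17 \right)}\right) + \sqrt{-124 + 694} = \left(25 + \left(16 - -816\right)\right) + \sqrt{-124 + 694} = \left(25 + \left(16 + 816\right)\right) + \sqrt{570} = \left(25 + 832\right) + \sqrt{570} = 857 + \sqrt{570}$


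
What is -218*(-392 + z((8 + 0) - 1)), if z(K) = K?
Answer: 83930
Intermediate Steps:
-218*(-392 + z((8 + 0) - 1)) = -218*(-392 + ((8 + 0) - 1)) = -218*(-392 + (8 - 1)) = -218*(-392 + 7) = -218*(-385) = 83930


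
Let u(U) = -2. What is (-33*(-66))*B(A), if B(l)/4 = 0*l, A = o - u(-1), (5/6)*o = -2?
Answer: 0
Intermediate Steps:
o = -12/5 (o = (6/5)*(-2) = -12/5 ≈ -2.4000)
A = -2/5 (A = -12/5 - 1*(-2) = -12/5 + 2 = -2/5 ≈ -0.40000)
B(l) = 0 (B(l) = 4*(0*l) = 4*0 = 0)
(-33*(-66))*B(A) = -33*(-66)*0 = 2178*0 = 0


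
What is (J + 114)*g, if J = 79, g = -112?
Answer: -21616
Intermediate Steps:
(J + 114)*g = (79 + 114)*(-112) = 193*(-112) = -21616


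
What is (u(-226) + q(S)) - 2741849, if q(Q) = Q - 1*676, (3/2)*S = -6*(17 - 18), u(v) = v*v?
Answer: -2691445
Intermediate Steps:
u(v) = v²
S = 4 (S = 2*(-6*(17 - 18))/3 = 2*(-6*(-1))/3 = (⅔)*6 = 4)
q(Q) = -676 + Q (q(Q) = Q - 676 = -676 + Q)
(u(-226) + q(S)) - 2741849 = ((-226)² + (-676 + 4)) - 2741849 = (51076 - 672) - 2741849 = 50404 - 2741849 = -2691445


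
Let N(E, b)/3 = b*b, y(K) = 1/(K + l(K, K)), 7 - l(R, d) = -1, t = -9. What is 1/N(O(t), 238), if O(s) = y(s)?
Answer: 1/169932 ≈ 5.8847e-6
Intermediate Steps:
l(R, d) = 8 (l(R, d) = 7 - 1*(-1) = 7 + 1 = 8)
y(K) = 1/(8 + K) (y(K) = 1/(K + 8) = 1/(8 + K))
O(s) = 1/(8 + s)
N(E, b) = 3*b² (N(E, b) = 3*(b*b) = 3*b²)
1/N(O(t), 238) = 1/(3*238²) = 1/(3*56644) = 1/169932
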